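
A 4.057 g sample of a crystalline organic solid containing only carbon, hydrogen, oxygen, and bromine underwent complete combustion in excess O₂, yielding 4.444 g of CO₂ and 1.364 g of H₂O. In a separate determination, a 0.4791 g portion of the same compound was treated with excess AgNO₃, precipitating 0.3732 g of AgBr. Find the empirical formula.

C6H9BrO5

mol C = 4.444 g CO₂ ÷ 44.009 g/mol = 0.10098 mol
mol H = 2 × 1.364 g H₂O ÷ 18.015 g/mol = 0.15143 mol
From the AgBr data: mol Br per gram of compound = (0.3732 ÷ 187.772) ÷ 0.4791 = 0.0041484 mol/g, so in the 4.057 g combustion sample mol Br = 0.016830 mol
mass O = 4.057 − (1.2129 + 0.15264 + 1.3448) = 1.3467 g → mol O = 1.3467 ÷ 15.999 = 0.084174 mol
Divide by the smallest (0.016830 mol): C 6.000, H 8.997, Br 1.000, O 5.001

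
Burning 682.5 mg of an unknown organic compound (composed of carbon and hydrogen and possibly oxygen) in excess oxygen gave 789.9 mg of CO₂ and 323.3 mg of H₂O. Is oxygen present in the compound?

yes

mol C = 0.7899 g CO₂ ÷ 44.009 g/mol = 0.017949 mol
mol H = 2 × 0.3233 g H₂O ÷ 18.015 g/mol = 0.035892 mol
C and H account for only 0.25176 g of the 0.6825 g sample; the remaining 0.43074 g must be oxygen.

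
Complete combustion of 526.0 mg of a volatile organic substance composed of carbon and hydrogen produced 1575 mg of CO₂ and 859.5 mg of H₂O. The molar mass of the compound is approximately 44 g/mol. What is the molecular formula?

mol C = 1.575 g CO₂ ÷ 44.009 g/mol = 0.035788 mol
mol H = 2 × 0.8595 g H₂O ÷ 18.015 g/mol = 0.095420 mol
Divide by the smallest (0.035788 mol): C 1.000, H 2.666
Multiplying each by 3 gives whole numbers: C 3.00, H 8.00
Empirical formula: C3H8
Empirical-formula mass = 44.10 g/mol; 44 ÷ 44.10 ≈ 1, so the molecular formula is C3H8.

C3H8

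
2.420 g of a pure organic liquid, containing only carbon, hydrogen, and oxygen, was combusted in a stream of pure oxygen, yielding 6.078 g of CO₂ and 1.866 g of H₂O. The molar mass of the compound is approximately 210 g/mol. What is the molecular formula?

mol C = 6.078 g CO₂ ÷ 44.009 g/mol = 0.13811 mol
mol H = 2 × 1.866 g H₂O ÷ 18.015 g/mol = 0.20716 mol
mass O = 2.420 − (1.6588 + 0.20882) = 0.55237 g → mol O = 0.55237 ÷ 15.999 = 0.034525 mol
Divide by the smallest (0.034525 mol): C 4.000, H 6.000, O 1.000
Empirical formula: C4H6O
Empirical-formula mass = 70.09 g/mol; 210 ÷ 70.09 ≈ 3, so the molecular formula is C12H18O3.

C12H18O3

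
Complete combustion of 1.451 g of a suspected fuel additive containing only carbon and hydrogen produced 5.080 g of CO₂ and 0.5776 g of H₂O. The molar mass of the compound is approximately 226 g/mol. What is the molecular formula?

mol C = 5.080 g CO₂ ÷ 44.009 g/mol = 0.11543 mol
mol H = 2 × 0.5776 g H₂O ÷ 18.015 g/mol = 0.064124 mol
Divide by the smallest (0.064124 mol): C 1.800, H 1.000
Multiplying each by 5 gives whole numbers: C 9.00, H 5.00
Empirical formula: C9H5
Empirical-formula mass = 113.14 g/mol; 226 ÷ 113.14 ≈ 2, so the molecular formula is C18H10.

C18H10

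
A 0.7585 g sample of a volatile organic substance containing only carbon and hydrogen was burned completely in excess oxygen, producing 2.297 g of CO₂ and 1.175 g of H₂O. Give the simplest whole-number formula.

mol C = 2.297 g CO₂ ÷ 44.009 g/mol = 0.052194 mol
mol H = 2 × 1.175 g H₂O ÷ 18.015 g/mol = 0.13045 mol
Divide by the smallest (0.052194 mol): C 1.000, H 2.499
Multiplying each by 2 gives whole numbers: C 2.00, H 5.00

C2H5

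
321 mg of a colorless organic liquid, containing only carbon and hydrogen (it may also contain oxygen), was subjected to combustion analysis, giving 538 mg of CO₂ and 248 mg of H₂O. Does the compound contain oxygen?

yes

mol C = 0.538 g CO₂ ÷ 44.009 g/mol = 0.01222 mol
mol H = 2 × 0.248 g H₂O ÷ 18.015 g/mol = 0.02753 mol
C and H account for only 0.1746 g of the 0.321 g sample; the remaining 0.1464 g must be oxygen.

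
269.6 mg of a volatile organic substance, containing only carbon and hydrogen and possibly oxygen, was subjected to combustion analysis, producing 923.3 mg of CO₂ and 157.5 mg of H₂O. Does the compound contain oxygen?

mol C = 0.9233 g CO₂ ÷ 44.009 g/mol = 0.020980 mol
mol H = 2 × 0.1575 g H₂O ÷ 18.015 g/mol = 0.017485 mol
C and H together account for 0.26961 g — essentially the entire 0.2696 g sample — so the compound contains no oxygen.

no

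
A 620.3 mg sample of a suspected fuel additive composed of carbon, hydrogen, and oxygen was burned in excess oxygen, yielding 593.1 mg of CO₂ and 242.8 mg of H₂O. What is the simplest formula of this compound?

CH2O2

mol C = 0.5931 g CO₂ ÷ 44.009 g/mol = 0.013477 mol
mol H = 2 × 0.2428 g H₂O ÷ 18.015 g/mol = 0.026955 mol
mass O = 0.6203 − (0.16187 + 0.027171) = 0.43126 g → mol O = 0.43126 ÷ 15.999 = 0.026955 mol
Divide by the smallest (0.013477 mol): C 1.000, H 2.000, O 2.000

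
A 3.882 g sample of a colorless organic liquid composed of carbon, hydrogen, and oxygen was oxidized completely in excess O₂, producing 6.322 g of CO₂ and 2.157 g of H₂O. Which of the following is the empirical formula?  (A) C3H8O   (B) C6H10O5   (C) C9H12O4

(B) C6H10O5

mol C = 6.322 g CO₂ ÷ 44.009 g/mol = 0.14365 mol
mol H = 2 × 2.157 g H₂O ÷ 18.015 g/mol = 0.23947 mol
mass O = 3.882 − (1.7254 + 0.24138) = 1.9152 g → mol O = 1.9152 ÷ 15.999 = 0.11971 mol
Divide by the smallest (0.11971 mol): C 1.200, H 2.000, O 1.000
Multiplying each by 5 gives whole numbers: C 6.00, H 10.00, O 5.00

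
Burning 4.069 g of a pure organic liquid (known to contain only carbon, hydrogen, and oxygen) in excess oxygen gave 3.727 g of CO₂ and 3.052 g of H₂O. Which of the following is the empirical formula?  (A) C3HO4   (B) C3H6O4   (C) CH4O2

(C) CH4O2

mol C = 3.727 g CO₂ ÷ 44.009 g/mol = 0.084687 mol
mol H = 2 × 3.052 g H₂O ÷ 18.015 g/mol = 0.33883 mol
mass O = 4.069 − (1.0172 + 0.34154) = 2.7103 g → mol O = 2.7103 ÷ 15.999 = 0.16940 mol
Divide by the smallest (0.084687 mol): C 1.000, H 4.001, O 2.000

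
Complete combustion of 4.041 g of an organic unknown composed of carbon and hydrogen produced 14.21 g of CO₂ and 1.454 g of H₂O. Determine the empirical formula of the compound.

mol C = 14.21 g CO₂ ÷ 44.009 g/mol = 0.32289 mol
mol H = 2 × 1.454 g H₂O ÷ 18.015 g/mol = 0.16142 mol
Divide by the smallest (0.16142 mol): C 2.000, H 1.000

C2H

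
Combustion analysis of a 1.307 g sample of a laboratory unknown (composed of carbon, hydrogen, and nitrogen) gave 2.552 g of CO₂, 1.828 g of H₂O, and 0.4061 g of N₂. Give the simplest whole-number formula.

mol C = 2.552 g CO₂ ÷ 44.009 g/mol = 0.057988 mol
mol H = 2 × 1.828 g H₂O ÷ 18.015 g/mol = 0.20294 mol
mol N = 2 × 0.4061 g N₂ ÷ 28.014 g/mol = 0.028993 mol
Divide by the smallest (0.028993 mol): C 2.000, H 7.000, N 1.000

C2H7N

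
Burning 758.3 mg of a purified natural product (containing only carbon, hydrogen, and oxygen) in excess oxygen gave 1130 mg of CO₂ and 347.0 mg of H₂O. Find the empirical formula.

C2H3O2

mol C = 1.130 g CO₂ ÷ 44.009 g/mol = 0.025677 mol
mol H = 2 × 0.3470 g H₂O ÷ 18.015 g/mol = 0.038523 mol
mass O = 0.7583 − (0.30840 + 0.038832) = 0.41107 g → mol O = 0.41107 ÷ 15.999 = 0.025693 mol
Divide by the smallest (0.025677 mol): C 1.000, H 1.500, O 1.001
Multiplying each by 2 gives whole numbers: C 2.00, H 3.00, O 2.00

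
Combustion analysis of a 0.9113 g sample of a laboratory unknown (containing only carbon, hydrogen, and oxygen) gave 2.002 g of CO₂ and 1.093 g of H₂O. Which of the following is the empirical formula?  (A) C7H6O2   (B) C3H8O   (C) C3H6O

(B) C3H8O

mol C = 2.002 g CO₂ ÷ 44.009 g/mol = 0.045491 mol
mol H = 2 × 1.093 g H₂O ÷ 18.015 g/mol = 0.12134 mol
mass O = 0.9113 − (0.54639 + 0.12231) = 0.24260 g → mol O = 0.24260 ÷ 15.999 = 0.015163 mol
Divide by the smallest (0.015163 mol): C 3.000, H 8.002, O 1.000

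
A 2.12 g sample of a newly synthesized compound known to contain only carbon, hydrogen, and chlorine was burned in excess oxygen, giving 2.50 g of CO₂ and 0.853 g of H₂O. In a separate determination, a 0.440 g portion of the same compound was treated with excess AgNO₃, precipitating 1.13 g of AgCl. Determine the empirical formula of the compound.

mol C = 2.50 g CO₂ ÷ 44.009 g/mol = 0.05681 mol
mol H = 2 × 0.853 g H₂O ÷ 18.015 g/mol = 0.09470 mol
From the AgCl data: mol Cl per gram of compound = (1.13 ÷ 143.318) ÷ 0.440 = 0.01792 mol/g, so in the 2.12 g combustion sample mol Cl = 0.03799 mol
Divide by the smallest (0.03799 mol): C 1.495, H 2.493, Cl 1.000
Multiplying each by 2 gives whole numbers: C 2.99, H 4.99, Cl 2.00

C3H5Cl2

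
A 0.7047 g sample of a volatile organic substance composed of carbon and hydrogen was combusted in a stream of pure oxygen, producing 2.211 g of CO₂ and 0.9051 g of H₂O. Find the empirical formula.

mol C = 2.211 g CO₂ ÷ 44.009 g/mol = 0.050240 mol
mol H = 2 × 0.9051 g H₂O ÷ 18.015 g/mol = 0.10048 mol
Divide by the smallest (0.050240 mol): C 1.000, H 2.000

CH2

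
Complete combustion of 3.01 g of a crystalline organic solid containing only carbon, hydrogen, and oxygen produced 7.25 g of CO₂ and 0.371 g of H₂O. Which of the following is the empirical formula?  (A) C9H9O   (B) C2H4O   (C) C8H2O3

mol C = 7.25 g CO₂ ÷ 44.009 g/mol = 0.1647 mol
mol H = 2 × 0.371 g H₂O ÷ 18.015 g/mol = 0.04119 mol
mass O = 3.01 − (1.979 + 0.04152) = 0.9898 g → mol O = 0.9898 ÷ 15.999 = 0.06187 mol
Divide by the smallest (0.04119 mol): C 4.000, H 1.000, O 1.502
Multiplying each by 2 gives whole numbers: C 8.00, H 2.00, O 3.00

(C) C8H2O3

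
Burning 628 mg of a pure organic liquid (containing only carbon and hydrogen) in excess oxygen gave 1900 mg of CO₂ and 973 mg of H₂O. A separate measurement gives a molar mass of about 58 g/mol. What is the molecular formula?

C4H10

mol C = 1.90 g CO₂ ÷ 44.009 g/mol = 0.04317 mol
mol H = 2 × 0.973 g H₂O ÷ 18.015 g/mol = 0.1080 mol
Divide by the smallest (0.04317 mol): C 1.000, H 2.502
Multiplying each by 2 gives whole numbers: C 2.00, H 5.00
Empirical formula: C2H5
Empirical-formula mass = 29.06 g/mol; 58 ÷ 29.06 ≈ 2, so the molecular formula is C4H10.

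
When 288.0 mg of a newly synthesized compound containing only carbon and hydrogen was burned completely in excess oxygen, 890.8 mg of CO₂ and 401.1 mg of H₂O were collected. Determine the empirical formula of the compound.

mol C = 0.8908 g CO₂ ÷ 44.009 g/mol = 0.020241 mol
mol H = 2 × 0.4011 g H₂O ÷ 18.015 g/mol = 0.044530 mol
Divide by the smallest (0.020241 mol): C 1.000, H 2.200
Multiplying each by 5 gives whole numbers: C 5.00, H 11.00

C5H11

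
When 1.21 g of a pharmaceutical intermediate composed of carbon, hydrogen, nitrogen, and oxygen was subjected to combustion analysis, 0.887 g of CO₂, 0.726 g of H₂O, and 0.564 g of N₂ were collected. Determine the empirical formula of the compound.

mol C = 0.887 g CO₂ ÷ 44.009 g/mol = 0.02015 mol
mol H = 2 × 0.726 g H₂O ÷ 18.015 g/mol = 0.08060 mol
mol N = 2 × 0.564 g N₂ ÷ 28.014 g/mol = 0.04027 mol
mass O = 1.21 − (0.2421 + 0.08124 + 0.5640) = 0.3227 g → mol O = 0.3227 ÷ 15.999 = 0.02017 mol
Divide by the smallest (0.02015 mol): C 1.000, H 3.999, N 1.998, O 1.001

CH4N2O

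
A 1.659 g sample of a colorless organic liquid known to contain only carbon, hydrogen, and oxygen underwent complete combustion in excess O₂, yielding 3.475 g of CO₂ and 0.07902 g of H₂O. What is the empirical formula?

mol C = 3.475 g CO₂ ÷ 44.009 g/mol = 0.078961 mol
mol H = 2 × 0.07902 g H₂O ÷ 18.015 g/mol = 0.0087727 mol
mass O = 1.659 − (0.94840 + 0.0088429) = 0.70176 g → mol O = 0.70176 ÷ 15.999 = 0.043862 mol
Divide by the smallest (0.0087727 mol): C 9.001, H 1.000, O 5.000

C9HO5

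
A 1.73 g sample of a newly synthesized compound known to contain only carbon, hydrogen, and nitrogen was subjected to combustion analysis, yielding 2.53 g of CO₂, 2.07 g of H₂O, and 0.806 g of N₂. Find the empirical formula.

mol C = 2.53 g CO₂ ÷ 44.009 g/mol = 0.05749 mol
mol H = 2 × 2.07 g H₂O ÷ 18.015 g/mol = 0.2298 mol
mol N = 2 × 0.806 g N₂ ÷ 28.014 g/mol = 0.05754 mol
Divide by the smallest (0.05749 mol): C 1.000, H 3.997, N 1.001

CH4N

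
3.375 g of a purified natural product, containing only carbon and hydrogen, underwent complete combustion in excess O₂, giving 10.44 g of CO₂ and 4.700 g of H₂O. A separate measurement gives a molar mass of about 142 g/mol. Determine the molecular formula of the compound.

C10H22

mol C = 10.44 g CO₂ ÷ 44.009 g/mol = 0.23722 mol
mol H = 2 × 4.700 g H₂O ÷ 18.015 g/mol = 0.52179 mol
Divide by the smallest (0.23722 mol): C 1.000, H 2.200
Multiplying each by 5 gives whole numbers: C 5.00, H 11.00
Empirical formula: C5H11
Empirical-formula mass = 71.14 g/mol; 142 ÷ 71.14 ≈ 2, so the molecular formula is C10H22.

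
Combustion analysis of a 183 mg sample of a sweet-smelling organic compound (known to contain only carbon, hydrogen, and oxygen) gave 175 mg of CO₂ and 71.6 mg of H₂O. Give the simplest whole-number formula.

CH2O2

mol C = 0.175 g CO₂ ÷ 44.009 g/mol = 0.003976 mol
mol H = 2 × 0.0716 g H₂O ÷ 18.015 g/mol = 0.007949 mol
mass O = 0.183 − (0.04776 + 0.008013) = 0.1272 g → mol O = 0.1272 ÷ 15.999 = 0.007952 mol
Divide by the smallest (0.003976 mol): C 1.000, H 1.999, O 2.000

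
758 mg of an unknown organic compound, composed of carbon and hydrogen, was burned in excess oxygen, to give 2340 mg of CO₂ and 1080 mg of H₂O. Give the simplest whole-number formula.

mol C = 2.34 g CO₂ ÷ 44.009 g/mol = 0.05317 mol
mol H = 2 × 1.08 g H₂O ÷ 18.015 g/mol = 0.1199 mol
Divide by the smallest (0.05317 mol): C 1.000, H 2.255
Multiplying each by 4 gives whole numbers: C 4.00, H 9.02

C4H9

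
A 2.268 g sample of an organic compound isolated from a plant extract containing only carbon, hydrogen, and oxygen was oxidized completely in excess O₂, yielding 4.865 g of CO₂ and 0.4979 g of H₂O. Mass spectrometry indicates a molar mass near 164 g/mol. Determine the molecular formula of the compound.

mol C = 4.865 g CO₂ ÷ 44.009 g/mol = 0.11055 mol
mol H = 2 × 0.4979 g H₂O ÷ 18.015 g/mol = 0.055276 mol
mass O = 2.268 − (1.3278 + 0.055718) = 0.88452 g → mol O = 0.88452 ÷ 15.999 = 0.055286 mol
Divide by the smallest (0.055276 mol): C 2.000, H 1.000, O 1.000
Empirical formula: C2HO
Empirical-formula mass = 41.03 g/mol; 164 ÷ 41.03 ≈ 4, so the molecular formula is C8H4O4.

C8H4O4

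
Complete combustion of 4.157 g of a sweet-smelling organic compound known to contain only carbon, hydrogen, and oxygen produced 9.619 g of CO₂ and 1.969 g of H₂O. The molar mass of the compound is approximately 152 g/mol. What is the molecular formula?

C8H8O3

mol C = 9.619 g CO₂ ÷ 44.009 g/mol = 0.21857 mol
mol H = 2 × 1.969 g H₂O ÷ 18.015 g/mol = 0.21860 mol
mass O = 4.157 − (2.6252 + 0.22034) = 1.3114 g → mol O = 1.3114 ÷ 15.999 = 0.081969 mol
Divide by the smallest (0.081969 mol): C 2.666, H 2.667, O 1.000
Multiplying each by 3 gives whole numbers: C 8.00, H 8.00, O 3.00
Empirical formula: C8H8O3
Empirical-formula mass = 152.15 g/mol; 152 ÷ 152.15 ≈ 1, so the molecular formula is C8H8O3.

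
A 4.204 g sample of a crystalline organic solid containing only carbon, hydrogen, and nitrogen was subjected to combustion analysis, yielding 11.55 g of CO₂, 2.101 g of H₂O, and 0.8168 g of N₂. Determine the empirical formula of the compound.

C9H8N2

mol C = 11.55 g CO₂ ÷ 44.009 g/mol = 0.26245 mol
mol H = 2 × 2.101 g H₂O ÷ 18.015 g/mol = 0.23325 mol
mol N = 2 × 0.8168 g N₂ ÷ 28.014 g/mol = 0.058314 mol
Divide by the smallest (0.058314 mol): C 4.501, H 4.000, N 1.000
Multiplying each by 2 gives whole numbers: C 9.00, H 8.00, N 2.00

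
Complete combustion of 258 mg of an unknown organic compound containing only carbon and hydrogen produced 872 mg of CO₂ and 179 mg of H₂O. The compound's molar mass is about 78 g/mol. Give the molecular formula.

mol C = 0.872 g CO₂ ÷ 44.009 g/mol = 0.01981 mol
mol H = 2 × 0.179 g H₂O ÷ 18.015 g/mol = 0.01987 mol
Divide by the smallest (0.01981 mol): C 1.000, H 1.003
Empirical formula: CH
Empirical-formula mass = 13.02 g/mol; 78 ÷ 13.02 ≈ 6, so the molecular formula is C6H6.

C6H6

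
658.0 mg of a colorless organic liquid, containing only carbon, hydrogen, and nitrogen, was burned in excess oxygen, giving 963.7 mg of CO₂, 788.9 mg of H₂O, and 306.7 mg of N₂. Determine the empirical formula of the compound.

mol C = 0.9637 g CO₂ ÷ 44.009 g/mol = 0.021898 mol
mol H = 2 × 0.7889 g H₂O ÷ 18.015 g/mol = 0.087583 mol
mol N = 2 × 0.3067 g N₂ ÷ 28.014 g/mol = 0.021896 mol
Divide by the smallest (0.021896 mol): C 1.000, H 4.000, N 1.000

CH4N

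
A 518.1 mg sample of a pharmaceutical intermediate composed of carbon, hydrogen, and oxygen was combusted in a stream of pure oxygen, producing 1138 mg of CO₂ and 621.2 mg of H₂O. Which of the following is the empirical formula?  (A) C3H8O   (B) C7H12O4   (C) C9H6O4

mol C = 1.138 g CO₂ ÷ 44.009 g/mol = 0.025858 mol
mol H = 2 × 0.6212 g H₂O ÷ 18.015 g/mol = 0.068965 mol
mass O = 0.5181 − (0.31058 + 0.069516) = 0.13800 g → mol O = 0.13800 ÷ 15.999 = 0.0086255 mol
Divide by the smallest (0.0086255 mol): C 2.998, H 7.995, O 1.000

(A) C3H8O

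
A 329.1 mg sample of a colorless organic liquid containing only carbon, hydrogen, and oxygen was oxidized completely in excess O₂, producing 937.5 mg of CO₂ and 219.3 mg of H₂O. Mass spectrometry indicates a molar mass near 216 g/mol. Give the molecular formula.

C14H16O2

mol C = 0.9375 g CO₂ ÷ 44.009 g/mol = 0.021302 mol
mol H = 2 × 0.2193 g H₂O ÷ 18.015 g/mol = 0.024346 mol
mass O = 0.3291 − (0.25586 + 0.024541) = 0.048695 g → mol O = 0.048695 ÷ 15.999 = 0.0030436 mol
Divide by the smallest (0.0030436 mol): C 6.999, H 7.999, O 1.000
Empirical formula: C7H8O
Empirical-formula mass = 108.14 g/mol; 216 ÷ 108.14 ≈ 2, so the molecular formula is C14H16O2.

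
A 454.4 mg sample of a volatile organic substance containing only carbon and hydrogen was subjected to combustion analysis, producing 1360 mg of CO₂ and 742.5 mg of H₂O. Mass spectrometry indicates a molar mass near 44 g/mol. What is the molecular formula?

C3H8

mol C = 1.360 g CO₂ ÷ 44.009 g/mol = 0.030903 mol
mol H = 2 × 0.7425 g H₂O ÷ 18.015 g/mol = 0.082431 mol
Divide by the smallest (0.030903 mol): C 1.000, H 2.667
Multiplying each by 3 gives whole numbers: C 3.00, H 8.00
Empirical formula: C3H8
Empirical-formula mass = 44.10 g/mol; 44 ÷ 44.10 ≈ 1, so the molecular formula is C3H8.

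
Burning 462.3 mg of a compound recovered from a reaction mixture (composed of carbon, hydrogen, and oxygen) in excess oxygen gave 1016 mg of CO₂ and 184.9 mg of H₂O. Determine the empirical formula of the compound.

mol C = 1.016 g CO₂ ÷ 44.009 g/mol = 0.023086 mol
mol H = 2 × 0.1849 g H₂O ÷ 18.015 g/mol = 0.020527 mol
mass O = 0.4623 − (0.27729 + 0.020692) = 0.16432 g → mol O = 0.16432 ÷ 15.999 = 0.010271 mol
Divide by the smallest (0.010271 mol): C 2.248, H 1.999, O 1.000
Multiplying each by 4 gives whole numbers: C 8.99, H 7.99, O 4.00

C9H8O4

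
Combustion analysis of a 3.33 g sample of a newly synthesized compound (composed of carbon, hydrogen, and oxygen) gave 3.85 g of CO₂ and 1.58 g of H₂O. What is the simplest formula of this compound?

mol C = 3.85 g CO₂ ÷ 44.009 g/mol = 0.08748 mol
mol H = 2 × 1.58 g H₂O ÷ 18.015 g/mol = 0.1754 mol
mass O = 3.33 − (1.051 + 0.1768) = 2.102 g → mol O = 2.102 ÷ 15.999 = 0.1314 mol
Divide by the smallest (0.08748 mol): C 1.000, H 2.005, O 1.502
Multiplying each by 2 gives whole numbers: C 2.00, H 4.01, O 3.00

C2H4O3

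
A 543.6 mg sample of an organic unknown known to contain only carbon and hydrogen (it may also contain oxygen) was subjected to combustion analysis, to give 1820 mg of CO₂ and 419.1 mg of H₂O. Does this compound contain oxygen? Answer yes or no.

mol C = 1.820 g CO₂ ÷ 44.009 g/mol = 0.041355 mol
mol H = 2 × 0.4191 g H₂O ÷ 18.015 g/mol = 0.046528 mol
C and H together account for 0.54362 g — essentially the entire 0.5436 g sample — so the compound contains no oxygen.

no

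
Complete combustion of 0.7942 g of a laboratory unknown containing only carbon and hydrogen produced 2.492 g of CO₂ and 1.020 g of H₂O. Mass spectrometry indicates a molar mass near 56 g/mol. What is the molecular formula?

mol C = 2.492 g CO₂ ÷ 44.009 g/mol = 0.056625 mol
mol H = 2 × 1.020 g H₂O ÷ 18.015 g/mol = 0.11324 mol
Divide by the smallest (0.056625 mol): C 1.000, H 2.000
Empirical formula: CH2
Empirical-formula mass = 14.03 g/mol; 56 ÷ 14.03 ≈ 4, so the molecular formula is C4H8.

C4H8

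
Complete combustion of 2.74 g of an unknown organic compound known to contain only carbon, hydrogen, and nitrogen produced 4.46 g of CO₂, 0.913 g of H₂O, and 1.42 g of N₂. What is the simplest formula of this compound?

mol C = 4.46 g CO₂ ÷ 44.009 g/mol = 0.1013 mol
mol H = 2 × 0.913 g H₂O ÷ 18.015 g/mol = 0.1014 mol
mol N = 2 × 1.42 g N₂ ÷ 28.014 g/mol = 0.1014 mol
Divide by the smallest (0.1013 mol): C 1.000, H 1.000, N 1.000

CHN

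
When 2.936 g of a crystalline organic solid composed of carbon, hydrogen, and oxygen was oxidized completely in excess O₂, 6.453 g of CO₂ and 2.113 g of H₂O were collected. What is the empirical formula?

C5H8O2

mol C = 6.453 g CO₂ ÷ 44.009 g/mol = 0.14663 mol
mol H = 2 × 2.113 g H₂O ÷ 18.015 g/mol = 0.23458 mol
mass O = 2.936 − (1.7612 + 0.23646) = 0.93838 g → mol O = 0.93838 ÷ 15.999 = 0.058652 mol
Divide by the smallest (0.058652 mol): C 2.500, H 4.000, O 1.000
Multiplying each by 2 gives whole numbers: C 5.00, H 8.00, O 2.00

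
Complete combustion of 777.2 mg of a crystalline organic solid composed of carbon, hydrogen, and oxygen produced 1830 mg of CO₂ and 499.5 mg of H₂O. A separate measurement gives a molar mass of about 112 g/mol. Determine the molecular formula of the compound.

C6H8O2

mol C = 1.830 g CO₂ ÷ 44.009 g/mol = 0.041582 mol
mol H = 2 × 0.4995 g H₂O ÷ 18.015 g/mol = 0.055454 mol
mass O = 0.7772 − (0.49945 + 0.055897) = 0.22186 g → mol O = 0.22186 ÷ 15.999 = 0.013867 mol
Divide by the smallest (0.013867 mol): C 2.999, H 3.999, O 1.000
Empirical formula: C3H4O
Empirical-formula mass = 56.06 g/mol; 112 ÷ 56.06 ≈ 2, so the molecular formula is C6H8O2.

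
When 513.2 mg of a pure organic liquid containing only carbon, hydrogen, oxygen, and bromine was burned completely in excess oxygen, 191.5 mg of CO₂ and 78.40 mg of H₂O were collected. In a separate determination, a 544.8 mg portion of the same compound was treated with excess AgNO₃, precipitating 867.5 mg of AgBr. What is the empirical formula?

mol C = 0.1915 g CO₂ ÷ 44.009 g/mol = 0.0043514 mol
mol H = 2 × 0.07840 g H₂O ÷ 18.015 g/mol = 0.0087039 mol
From the AgBr data: mol Br per gram of compound = (0.8675 ÷ 187.772) ÷ 0.5448 = 0.0084801 mol/g, so in the 0.5132 g combustion sample mol Br = 0.0043520 mol
mass O = 0.5132 − (0.052264 + 0.0087735 + 0.34774) = 0.10442 g → mol O = 0.10442 ÷ 15.999 = 0.0065267 mol
Divide by the smallest (0.0043514 mol): C 1.000, H 2.000, Br 1.000, O 1.500
Multiplying each by 2 gives whole numbers: C 2.00, H 4.00, Br 2.00, O 3.00

C2H4Br2O3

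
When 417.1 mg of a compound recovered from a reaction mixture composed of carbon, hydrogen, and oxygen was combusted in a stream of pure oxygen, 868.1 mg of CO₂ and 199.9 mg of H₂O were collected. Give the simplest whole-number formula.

C8H9O4

mol C = 0.8681 g CO₂ ÷ 44.009 g/mol = 0.019726 mol
mol H = 2 × 0.1999 g H₂O ÷ 18.015 g/mol = 0.022193 mol
mass O = 0.4171 − (0.23692 + 0.022370) = 0.15781 g → mol O = 0.15781 ÷ 15.999 = 0.0098635 mol
Divide by the smallest (0.0098635 mol): C 2.000, H 2.250, O 1.000
Multiplying each by 4 gives whole numbers: C 8.00, H 9.00, O 4.00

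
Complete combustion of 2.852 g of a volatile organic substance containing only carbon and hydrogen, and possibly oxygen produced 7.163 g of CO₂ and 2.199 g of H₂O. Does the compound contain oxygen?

mol C = 7.163 g CO₂ ÷ 44.009 g/mol = 0.16276 mol
mol H = 2 × 2.199 g H₂O ÷ 18.015 g/mol = 0.24413 mol
C and H account for only 2.2010 g of the 2.852 g sample; the remaining 0.65098 g must be oxygen.

yes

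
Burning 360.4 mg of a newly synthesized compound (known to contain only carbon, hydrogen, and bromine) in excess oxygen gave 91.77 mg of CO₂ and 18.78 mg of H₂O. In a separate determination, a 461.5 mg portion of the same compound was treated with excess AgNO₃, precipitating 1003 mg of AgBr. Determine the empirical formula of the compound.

CHBr2

mol C = 0.09177 g CO₂ ÷ 44.009 g/mol = 0.0020853 mol
mol H = 2 × 0.01878 g H₂O ÷ 18.015 g/mol = 0.0020849 mol
From the AgBr data: mol Br per gram of compound = (1.003 ÷ 187.772) ÷ 0.4615 = 0.011574 mol/g, so in the 0.3604 g combustion sample mol Br = 0.0041714 mol
Divide by the smallest (0.0020849 mol): C 1.000, H 1.000, Br 2.001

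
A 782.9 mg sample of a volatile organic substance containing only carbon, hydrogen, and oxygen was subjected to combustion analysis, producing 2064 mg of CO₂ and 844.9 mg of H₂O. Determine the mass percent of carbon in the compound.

mol C = 2.064 g CO₂ ÷ 44.009 g/mol = 0.046899 mol
mol H = 2 × 0.8449 g H₂O ÷ 18.015 g/mol = 0.093800 mol
mass O = 0.7829 − (0.56331 + 0.094550) = 0.12504 g → mol O = 0.12504 ÷ 15.999 = 0.0078155 mol
mass % C = 0.56331 g ÷ 0.7829 g × 100%

71.95%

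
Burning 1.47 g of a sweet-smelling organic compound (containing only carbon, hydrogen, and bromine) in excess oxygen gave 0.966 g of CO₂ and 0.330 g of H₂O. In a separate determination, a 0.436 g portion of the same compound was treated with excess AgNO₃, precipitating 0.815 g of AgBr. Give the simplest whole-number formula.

mol C = 0.966 g CO₂ ÷ 44.009 g/mol = 0.02195 mol
mol H = 2 × 0.330 g H₂O ÷ 18.015 g/mol = 0.03664 mol
From the AgBr data: mol Br per gram of compound = (0.815 ÷ 187.772) ÷ 0.436 = 0.009955 mol/g, so in the 1.47 g combustion sample mol Br = 0.01463 mol
Divide by the smallest (0.01463 mol): C 1.500, H 2.504, Br 1.000
Multiplying each by 2 gives whole numbers: C 3.00, H 5.01, Br 2.00

C3H5Br2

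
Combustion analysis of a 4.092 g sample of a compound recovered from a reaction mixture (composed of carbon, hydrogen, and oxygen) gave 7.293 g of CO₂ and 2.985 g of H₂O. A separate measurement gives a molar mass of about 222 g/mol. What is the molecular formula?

C9H18O6

mol C = 7.293 g CO₂ ÷ 44.009 g/mol = 0.16572 mol
mol H = 2 × 2.985 g H₂O ÷ 18.015 g/mol = 0.33139 mol
mass O = 4.092 − (1.9904 + 0.33404) = 1.7675 g → mol O = 1.7675 ÷ 15.999 = 0.11048 mol
Divide by the smallest (0.11048 mol): C 1.500, H 3.000, O 1.000
Multiplying each by 2 gives whole numbers: C 3.00, H 6.00, O 2.00
Empirical formula: C3H6O2
Empirical-formula mass = 74.08 g/mol; 222 ÷ 74.08 ≈ 3, so the molecular formula is C9H18O6.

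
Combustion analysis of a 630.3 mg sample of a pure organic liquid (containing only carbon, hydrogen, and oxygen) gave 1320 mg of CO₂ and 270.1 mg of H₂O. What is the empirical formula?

mol C = 1.320 g CO₂ ÷ 44.009 g/mol = 0.029994 mol
mol H = 2 × 0.2701 g H₂O ÷ 18.015 g/mol = 0.029986 mol
mass O = 0.6303 − (0.36026 + 0.030226) = 0.23982 g → mol O = 0.23982 ÷ 15.999 = 0.014990 mol
Divide by the smallest (0.014990 mol): C 2.001, H 2.000, O 1.000

C2H2O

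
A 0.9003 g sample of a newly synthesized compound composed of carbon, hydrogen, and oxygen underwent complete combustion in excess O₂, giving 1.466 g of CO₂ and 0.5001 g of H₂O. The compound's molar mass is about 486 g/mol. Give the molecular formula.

C18H30O15

mol C = 1.466 g CO₂ ÷ 44.009 g/mol = 0.033311 mol
mol H = 2 × 0.5001 g H₂O ÷ 18.015 g/mol = 0.055520 mol
mass O = 0.9003 − (0.40010 + 0.055965) = 0.44423 g → mol O = 0.44423 ÷ 15.999 = 0.027766 mol
Divide by the smallest (0.027766 mol): C 1.200, H 2.000, O 1.000
Multiplying each by 5 gives whole numbers: C 6.00, H 10.00, O 5.00
Empirical formula: C6H10O5
Empirical-formula mass = 162.14 g/mol; 486 ÷ 162.14 ≈ 3, so the molecular formula is C18H30O15.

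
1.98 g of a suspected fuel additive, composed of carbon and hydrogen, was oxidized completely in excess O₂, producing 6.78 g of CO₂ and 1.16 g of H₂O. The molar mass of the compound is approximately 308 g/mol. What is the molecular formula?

C24H20

mol C = 6.78 g CO₂ ÷ 44.009 g/mol = 0.1541 mol
mol H = 2 × 1.16 g H₂O ÷ 18.015 g/mol = 0.1288 mol
Divide by the smallest (0.1288 mol): C 1.196, H 1.000
Multiplying each by 5 gives whole numbers: C 5.98, H 5.00
Empirical formula: C6H5
Empirical-formula mass = 77.11 g/mol; 308 ÷ 77.11 ≈ 4, so the molecular formula is C24H20.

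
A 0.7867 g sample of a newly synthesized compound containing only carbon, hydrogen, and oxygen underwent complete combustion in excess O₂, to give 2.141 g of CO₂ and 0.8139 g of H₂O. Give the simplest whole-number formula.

C7H13O

mol C = 2.141 g CO₂ ÷ 44.009 g/mol = 0.048649 mol
mol H = 2 × 0.8139 g H₂O ÷ 18.015 g/mol = 0.090358 mol
mass O = 0.7867 − (0.58432 + 0.091081) = 0.11129 g → mol O = 0.11129 ÷ 15.999 = 0.0069563 mol
Divide by the smallest (0.0069563 mol): C 6.994, H 12.989, O 1.000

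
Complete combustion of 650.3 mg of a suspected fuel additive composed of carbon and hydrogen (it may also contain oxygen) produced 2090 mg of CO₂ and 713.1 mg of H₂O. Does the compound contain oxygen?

no

mol C = 2.090 g CO₂ ÷ 44.009 g/mol = 0.047490 mol
mol H = 2 × 0.7131 g H₂O ÷ 18.015 g/mol = 0.079167 mol
C and H together account for 0.65021 g — essentially the entire 0.6503 g sample — so the compound contains no oxygen.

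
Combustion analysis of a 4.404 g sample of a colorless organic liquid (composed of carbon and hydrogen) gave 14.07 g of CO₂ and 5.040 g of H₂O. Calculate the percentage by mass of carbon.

87.19%

mol C = 14.07 g CO₂ ÷ 44.009 g/mol = 0.31971 mol
mol H = 2 × 5.040 g H₂O ÷ 18.015 g/mol = 0.55953 mol
mass % C = 3.8400 g ÷ 4.404 g × 100%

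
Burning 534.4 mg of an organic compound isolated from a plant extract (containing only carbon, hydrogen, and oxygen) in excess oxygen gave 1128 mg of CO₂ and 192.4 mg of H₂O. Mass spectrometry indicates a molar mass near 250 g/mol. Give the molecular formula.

mol C = 1.128 g CO₂ ÷ 44.009 g/mol = 0.025631 mol
mol H = 2 × 0.1924 g H₂O ÷ 18.015 g/mol = 0.021360 mol
mass O = 0.5344 − (0.30786 + 0.021531) = 0.20501 g → mol O = 0.20501 ÷ 15.999 = 0.012814 mol
Divide by the smallest (0.012814 mol): C 2.000, H 1.667, O 1.000
Multiplying each by 3 gives whole numbers: C 6.00, H 5.00, O 3.00
Empirical formula: C6H5O3
Empirical-formula mass = 125.10 g/mol; 250 ÷ 125.10 ≈ 2, so the molecular formula is C12H10O6.

C12H10O6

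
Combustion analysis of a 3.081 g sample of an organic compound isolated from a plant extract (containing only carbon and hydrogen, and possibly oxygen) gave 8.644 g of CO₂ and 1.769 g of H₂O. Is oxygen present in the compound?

mol C = 8.644 g CO₂ ÷ 44.009 g/mol = 0.19641 mol
mol H = 2 × 1.769 g H₂O ÷ 18.015 g/mol = 0.19639 mol
C and H account for only 2.5571 g of the 3.081 g sample; the remaining 0.52390 g must be oxygen.

yes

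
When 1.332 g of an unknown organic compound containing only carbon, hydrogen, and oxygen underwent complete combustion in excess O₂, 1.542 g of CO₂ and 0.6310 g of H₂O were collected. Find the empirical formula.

mol C = 1.542 g CO₂ ÷ 44.009 g/mol = 0.035038 mol
mol H = 2 × 0.6310 g H₂O ÷ 18.015 g/mol = 0.070053 mol
mass O = 1.332 − (0.42084 + 0.070613) = 0.84054 g → mol O = 0.84054 ÷ 15.999 = 0.052537 mol
Divide by the smallest (0.035038 mol): C 1.000, H 1.999, O 1.499
Multiplying each by 2 gives whole numbers: C 2.00, H 4.00, O 3.00

C2H4O3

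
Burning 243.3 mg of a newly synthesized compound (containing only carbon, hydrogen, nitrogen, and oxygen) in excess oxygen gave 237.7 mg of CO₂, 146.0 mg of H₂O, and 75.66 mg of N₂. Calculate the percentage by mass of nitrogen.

mol C = 0.2377 g CO₂ ÷ 44.009 g/mol = 0.0054012 mol
mol H = 2 × 0.1460 g H₂O ÷ 18.015 g/mol = 0.016209 mol
mol N = 2 × 0.07566 g N₂ ÷ 28.014 g/mol = 0.0054016 mol
mass O = 0.2433 − (0.064873 + 0.016338 + 0.075660) = 0.086428 g → mol O = 0.086428 ÷ 15.999 = 0.0054021 mol
mass % N = 0.075660 g ÷ 0.2433 g × 100%

31.10%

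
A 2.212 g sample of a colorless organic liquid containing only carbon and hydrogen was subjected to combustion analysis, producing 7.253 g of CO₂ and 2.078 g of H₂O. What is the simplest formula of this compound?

mol C = 7.253 g CO₂ ÷ 44.009 g/mol = 0.16481 mol
mol H = 2 × 2.078 g H₂O ÷ 18.015 g/mol = 0.23070 mol
Divide by the smallest (0.16481 mol): C 1.000, H 1.400
Multiplying each by 5 gives whole numbers: C 5.00, H 7.00

C5H7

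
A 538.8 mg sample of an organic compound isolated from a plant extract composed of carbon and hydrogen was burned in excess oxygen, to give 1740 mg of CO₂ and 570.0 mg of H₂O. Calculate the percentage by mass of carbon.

88.14%

mol C = 1.740 g CO₂ ÷ 44.009 g/mol = 0.039537 mol
mol H = 2 × 0.5700 g H₂O ÷ 18.015 g/mol = 0.063281 mol
mass % C = 0.47488 g ÷ 0.5388 g × 100%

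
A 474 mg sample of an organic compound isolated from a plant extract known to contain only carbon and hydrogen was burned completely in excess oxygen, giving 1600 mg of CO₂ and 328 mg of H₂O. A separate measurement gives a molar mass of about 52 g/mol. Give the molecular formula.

mol C = 1.60 g CO₂ ÷ 44.009 g/mol = 0.03636 mol
mol H = 2 × 0.328 g H₂O ÷ 18.015 g/mol = 0.03641 mol
Divide by the smallest (0.03636 mol): C 1.000, H 1.002
Empirical formula: CH
Empirical-formula mass = 13.02 g/mol; 52 ÷ 13.02 ≈ 4, so the molecular formula is C4H4.

C4H4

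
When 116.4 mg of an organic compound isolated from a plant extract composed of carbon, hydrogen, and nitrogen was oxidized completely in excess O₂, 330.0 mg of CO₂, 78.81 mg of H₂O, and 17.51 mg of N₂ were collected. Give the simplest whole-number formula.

C6H7N

mol C = 0.3300 g CO₂ ÷ 44.009 g/mol = 0.0074985 mol
mol H = 2 × 0.07881 g H₂O ÷ 18.015 g/mol = 0.0087494 mol
mol N = 2 × 0.01751 g N₂ ÷ 28.014 g/mol = 0.0012501 mol
Divide by the smallest (0.0012501 mol): C 5.998, H 6.999, N 1.000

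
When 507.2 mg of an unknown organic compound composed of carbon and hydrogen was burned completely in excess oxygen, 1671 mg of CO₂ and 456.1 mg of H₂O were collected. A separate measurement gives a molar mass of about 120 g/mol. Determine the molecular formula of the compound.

mol C = 1.671 g CO₂ ÷ 44.009 g/mol = 0.037970 mol
mol H = 2 × 0.4561 g H₂O ÷ 18.015 g/mol = 0.050636 mol
Divide by the smallest (0.037970 mol): C 1.000, H 1.334
Multiplying each by 3 gives whole numbers: C 3.00, H 4.00
Empirical formula: C3H4
Empirical-formula mass = 40.06 g/mol; 120 ÷ 40.06 ≈ 3, so the molecular formula is C9H12.

C9H12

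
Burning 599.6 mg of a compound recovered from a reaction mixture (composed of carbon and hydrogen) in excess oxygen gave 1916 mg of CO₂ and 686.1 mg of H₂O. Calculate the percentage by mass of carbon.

mol C = 1.916 g CO₂ ÷ 44.009 g/mol = 0.043537 mol
mol H = 2 × 0.6861 g H₂O ÷ 18.015 g/mol = 0.076170 mol
mass % C = 0.52292 g ÷ 0.5996 g × 100%

87.21%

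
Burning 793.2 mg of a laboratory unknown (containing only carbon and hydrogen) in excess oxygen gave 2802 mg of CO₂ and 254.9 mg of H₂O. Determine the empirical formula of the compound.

C9H4

mol C = 2.802 g CO₂ ÷ 44.009 g/mol = 0.063669 mol
mol H = 2 × 0.2549 g H₂O ÷ 18.015 g/mol = 0.028299 mol
Divide by the smallest (0.028299 mol): C 2.250, H 1.000
Multiplying each by 4 gives whole numbers: C 9.00, H 4.00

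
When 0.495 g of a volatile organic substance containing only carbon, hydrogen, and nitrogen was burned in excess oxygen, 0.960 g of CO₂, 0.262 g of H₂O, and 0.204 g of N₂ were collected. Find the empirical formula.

mol C = 0.960 g CO₂ ÷ 44.009 g/mol = 0.02181 mol
mol H = 2 × 0.262 g H₂O ÷ 18.015 g/mol = 0.02909 mol
mol N = 2 × 0.204 g N₂ ÷ 28.014 g/mol = 0.01456 mol
Divide by the smallest (0.01456 mol): C 1.498, H 1.997, N 1.000
Multiplying each by 2 gives whole numbers: C 3.00, H 3.99, N 2.00

C3H4N2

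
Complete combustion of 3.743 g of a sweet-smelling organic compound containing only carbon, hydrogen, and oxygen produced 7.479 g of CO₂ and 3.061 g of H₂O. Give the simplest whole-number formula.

C2H4O

mol C = 7.479 g CO₂ ÷ 44.009 g/mol = 0.16994 mol
mol H = 2 × 3.061 g H₂O ÷ 18.015 g/mol = 0.33983 mol
mass O = 3.743 − (2.0412 + 0.34255) = 1.3593 g → mol O = 1.3593 ÷ 15.999 = 0.084960 mol
Divide by the smallest (0.084960 mol): C 2.000, H 4.000, O 1.000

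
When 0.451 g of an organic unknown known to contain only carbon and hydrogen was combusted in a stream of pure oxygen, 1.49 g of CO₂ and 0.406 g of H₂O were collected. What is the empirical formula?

mol C = 1.49 g CO₂ ÷ 44.009 g/mol = 0.03386 mol
mol H = 2 × 0.406 g H₂O ÷ 18.015 g/mol = 0.04507 mol
Divide by the smallest (0.03386 mol): C 1.000, H 1.331
Multiplying each by 3 gives whole numbers: C 3.00, H 3.99

C3H4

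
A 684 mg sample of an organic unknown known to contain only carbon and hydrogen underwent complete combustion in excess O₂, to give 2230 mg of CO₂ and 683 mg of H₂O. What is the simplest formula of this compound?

C2H3

mol C = 2.23 g CO₂ ÷ 44.009 g/mol = 0.05067 mol
mol H = 2 × 0.683 g H₂O ÷ 18.015 g/mol = 0.07583 mol
Divide by the smallest (0.05067 mol): C 1.000, H 1.496
Multiplying each by 2 gives whole numbers: C 2.00, H 2.99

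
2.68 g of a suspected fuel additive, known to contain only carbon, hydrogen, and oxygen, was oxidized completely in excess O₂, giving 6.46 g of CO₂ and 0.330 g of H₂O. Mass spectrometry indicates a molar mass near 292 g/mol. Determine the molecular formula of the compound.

C16H4O6

mol C = 6.46 g CO₂ ÷ 44.009 g/mol = 0.1468 mol
mol H = 2 × 0.330 g H₂O ÷ 18.015 g/mol = 0.03664 mol
mass O = 2.68 − (1.763 + 0.03693) = 0.8800 g → mol O = 0.8800 ÷ 15.999 = 0.05500 mol
Divide by the smallest (0.03664 mol): C 4.007, H 1.000, O 1.501
Multiplying each by 2 gives whole numbers: C 8.01, H 2.00, O 3.00
Empirical formula: C8H2O3
Empirical-formula mass = 146.10 g/mol; 292 ÷ 146.10 ≈ 2, so the molecular formula is C16H4O6.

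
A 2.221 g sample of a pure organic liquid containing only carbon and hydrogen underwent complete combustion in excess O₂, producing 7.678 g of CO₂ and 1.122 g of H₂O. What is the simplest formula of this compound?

C7H5

mol C = 7.678 g CO₂ ÷ 44.009 g/mol = 0.17446 mol
mol H = 2 × 1.122 g H₂O ÷ 18.015 g/mol = 0.12456 mol
Divide by the smallest (0.12456 mol): C 1.401, H 1.000
Multiplying each by 5 gives whole numbers: C 7.00, H 5.00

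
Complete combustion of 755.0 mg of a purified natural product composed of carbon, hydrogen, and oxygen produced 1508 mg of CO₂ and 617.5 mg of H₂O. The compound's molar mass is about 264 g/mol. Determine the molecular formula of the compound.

C12H24O6

mol C = 1.508 g CO₂ ÷ 44.009 g/mol = 0.034266 mol
mol H = 2 × 0.6175 g H₂O ÷ 18.015 g/mol = 0.068554 mol
mass O = 0.7550 − (0.41157 + 0.069102) = 0.27433 g → mol O = 0.27433 ÷ 15.999 = 0.017147 mol
Divide by the smallest (0.017147 mol): C 1.998, H 3.998, O 1.000
Empirical formula: C2H4O
Empirical-formula mass = 44.05 g/mol; 264 ÷ 44.05 ≈ 6, so the molecular formula is C12H24O6.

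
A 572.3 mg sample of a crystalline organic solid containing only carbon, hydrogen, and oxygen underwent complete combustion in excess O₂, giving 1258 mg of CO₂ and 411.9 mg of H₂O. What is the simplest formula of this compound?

C5H8O2

mol C = 1.258 g CO₂ ÷ 44.009 g/mol = 0.028585 mol
mol H = 2 × 0.4119 g H₂O ÷ 18.015 g/mol = 0.045729 mol
mass O = 0.5723 − (0.34334 + 0.046094) = 0.18287 g → mol O = 0.18287 ÷ 15.999 = 0.011430 mol
Divide by the smallest (0.011430 mol): C 2.501, H 4.001, O 1.000
Multiplying each by 2 gives whole numbers: C 5.00, H 8.00, O 2.00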